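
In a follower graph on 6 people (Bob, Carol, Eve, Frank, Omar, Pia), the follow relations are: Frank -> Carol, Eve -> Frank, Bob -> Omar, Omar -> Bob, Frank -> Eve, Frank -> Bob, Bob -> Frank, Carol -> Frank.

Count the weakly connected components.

From Bob: component {Bob, Carol, Eve, Frank, Omar}.
From Pia: component {Pia}.
That's 2 components.

2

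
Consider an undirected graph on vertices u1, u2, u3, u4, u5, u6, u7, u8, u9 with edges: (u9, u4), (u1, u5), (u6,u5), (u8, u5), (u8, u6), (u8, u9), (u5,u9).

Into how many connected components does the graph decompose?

4

From u1: component {u1, u4, u5, u6, u8, u9}.
From u2: component {u2}.
From u3: component {u3}.
From u7: component {u7}.
That's 4 components.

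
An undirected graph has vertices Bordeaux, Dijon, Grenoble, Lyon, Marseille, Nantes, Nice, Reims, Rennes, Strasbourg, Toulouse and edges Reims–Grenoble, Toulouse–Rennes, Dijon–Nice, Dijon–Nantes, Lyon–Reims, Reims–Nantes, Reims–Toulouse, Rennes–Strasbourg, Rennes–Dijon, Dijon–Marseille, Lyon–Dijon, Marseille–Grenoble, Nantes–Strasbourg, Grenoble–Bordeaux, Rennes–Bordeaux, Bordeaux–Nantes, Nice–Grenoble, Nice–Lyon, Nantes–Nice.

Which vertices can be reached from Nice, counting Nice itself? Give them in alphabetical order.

Bordeaux, Dijon, Grenoble, Lyon, Marseille, Nantes, Nice, Reims, Rennes, Strasbourg, Toulouse

Start at Nice.
Its neighbours: Dijon, Grenoble, Lyon, Nantes.
Then their neighbours: Bordeaux, Marseille, Reims, Rennes, Strasbourg.
Then next layer: Toulouse.
Every vertex is now reached.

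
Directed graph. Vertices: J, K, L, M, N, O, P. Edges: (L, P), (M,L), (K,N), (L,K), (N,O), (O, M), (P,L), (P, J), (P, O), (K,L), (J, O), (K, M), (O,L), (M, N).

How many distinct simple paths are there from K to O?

K→L→P→J→O
K→L→P→O
K→M→L→P→J→O
K→M→L→P→O
K→M→N→O
K→N→O

6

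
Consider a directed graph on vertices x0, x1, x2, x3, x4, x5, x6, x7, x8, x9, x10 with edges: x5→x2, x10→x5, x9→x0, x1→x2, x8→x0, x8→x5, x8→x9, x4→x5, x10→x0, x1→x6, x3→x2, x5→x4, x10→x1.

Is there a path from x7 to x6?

No

x7 has no outgoing edges, so nothing is reachable from it.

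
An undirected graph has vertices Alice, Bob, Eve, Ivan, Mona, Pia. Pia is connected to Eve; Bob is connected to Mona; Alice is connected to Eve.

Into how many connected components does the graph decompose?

3

From Alice: component {Alice, Eve, Pia}.
From Bob: component {Bob, Mona}.
From Ivan: component {Ivan}.
That's 3 components.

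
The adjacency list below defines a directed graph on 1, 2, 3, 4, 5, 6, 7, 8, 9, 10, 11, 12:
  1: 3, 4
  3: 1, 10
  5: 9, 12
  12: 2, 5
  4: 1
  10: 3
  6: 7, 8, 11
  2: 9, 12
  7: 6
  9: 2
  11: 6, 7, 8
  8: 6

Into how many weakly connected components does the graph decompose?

From 1: component {1, 3, 4, 10}.
From 2: component {2, 5, 9, 12}.
From 6: component {6, 7, 8, 11}.
That's 3 components.

3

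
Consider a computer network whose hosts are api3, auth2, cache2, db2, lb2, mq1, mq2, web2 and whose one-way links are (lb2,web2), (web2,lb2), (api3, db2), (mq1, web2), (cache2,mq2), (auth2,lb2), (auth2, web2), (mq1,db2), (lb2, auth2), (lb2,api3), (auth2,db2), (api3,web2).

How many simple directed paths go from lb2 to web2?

lb2→api3→web2
lb2→auth2→web2
lb2→web2

3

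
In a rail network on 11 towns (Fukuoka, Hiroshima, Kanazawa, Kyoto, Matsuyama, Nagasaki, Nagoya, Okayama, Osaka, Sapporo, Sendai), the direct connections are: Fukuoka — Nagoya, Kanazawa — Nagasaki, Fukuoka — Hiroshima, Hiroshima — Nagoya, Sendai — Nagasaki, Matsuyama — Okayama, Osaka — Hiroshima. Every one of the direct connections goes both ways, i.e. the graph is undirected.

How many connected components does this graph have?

5

From Fukuoka: component {Fukuoka, Hiroshima, Nagoya, Osaka}.
From Kanazawa: component {Kanazawa, Nagasaki, Sendai}.
From Kyoto: component {Kyoto}.
From Matsuyama: component {Matsuyama, Okayama}.
From Sapporo: component {Sapporo}.
That's 5 components.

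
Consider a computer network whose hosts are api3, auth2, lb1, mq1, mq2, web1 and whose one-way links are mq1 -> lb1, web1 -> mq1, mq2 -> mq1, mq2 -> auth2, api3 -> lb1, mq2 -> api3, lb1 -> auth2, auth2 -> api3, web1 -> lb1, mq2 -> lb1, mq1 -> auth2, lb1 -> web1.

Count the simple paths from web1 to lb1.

web1→lb1
web1→mq1→auth2→api3→lb1
web1→mq1→lb1

3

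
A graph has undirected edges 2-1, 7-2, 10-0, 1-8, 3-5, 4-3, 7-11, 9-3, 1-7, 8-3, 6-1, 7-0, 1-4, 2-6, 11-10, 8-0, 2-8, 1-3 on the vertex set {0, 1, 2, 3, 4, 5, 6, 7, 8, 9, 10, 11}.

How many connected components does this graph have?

1

From 0: component {0, 1, 2, 3, 4, 5, 6, 7, 8, 9, 10, 11}.
That's 1 component.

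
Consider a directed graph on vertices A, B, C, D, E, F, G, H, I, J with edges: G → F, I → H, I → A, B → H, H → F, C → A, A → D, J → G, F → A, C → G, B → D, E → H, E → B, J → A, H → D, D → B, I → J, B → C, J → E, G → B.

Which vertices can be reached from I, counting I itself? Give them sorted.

Start at I.
Its neighbours: A, H, J.
Then their neighbours: D, E, F, G.
Then next layer: B.
Then next layer: C.
Every vertex is now reached.

A, B, C, D, E, F, G, H, I, J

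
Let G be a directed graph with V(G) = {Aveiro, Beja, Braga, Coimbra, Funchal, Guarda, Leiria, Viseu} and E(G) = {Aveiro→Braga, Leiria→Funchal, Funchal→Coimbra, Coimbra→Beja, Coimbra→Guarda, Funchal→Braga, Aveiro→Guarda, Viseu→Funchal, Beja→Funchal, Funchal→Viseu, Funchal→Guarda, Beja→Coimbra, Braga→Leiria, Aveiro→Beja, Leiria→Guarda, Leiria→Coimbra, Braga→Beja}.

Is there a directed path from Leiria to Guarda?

Explore from Leiria.
Distance 1: reach Coimbra, Funchal, Guarda.
Found Guarda.

Yes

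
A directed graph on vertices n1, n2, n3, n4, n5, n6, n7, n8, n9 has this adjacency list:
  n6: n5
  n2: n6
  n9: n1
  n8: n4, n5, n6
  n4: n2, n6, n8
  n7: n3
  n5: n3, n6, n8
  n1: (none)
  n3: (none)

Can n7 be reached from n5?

Explore from n5.
Distance 1: reach n3, n6, n8.
Distance 2: reach n4.
Distance 3: reach n2.
The search from n5 is exhausted; no directed path reaches n7.

No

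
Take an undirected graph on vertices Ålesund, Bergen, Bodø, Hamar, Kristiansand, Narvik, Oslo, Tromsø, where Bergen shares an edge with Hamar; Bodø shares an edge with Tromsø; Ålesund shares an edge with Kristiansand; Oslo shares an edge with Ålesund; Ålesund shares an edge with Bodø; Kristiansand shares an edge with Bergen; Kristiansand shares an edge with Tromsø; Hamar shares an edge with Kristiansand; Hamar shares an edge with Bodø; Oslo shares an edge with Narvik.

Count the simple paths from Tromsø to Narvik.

6

Tromsø–Bodø–Ålesund–Oslo–Narvik
Tromsø–Bodø–Hamar–Bergen–Kristiansand–Ålesund–Oslo–Narvik
Tromsø–Bodø–Hamar–Kristiansand–Ålesund–Oslo–Narvik
Tromsø–Kristiansand–Ålesund–Oslo–Narvik
Tromsø–Kristiansand–Bergen–Hamar–Bodø–Ålesund–Oslo–Narvik
Tromsø–Kristiansand–Hamar–Bodø–Ålesund–Oslo–Narvik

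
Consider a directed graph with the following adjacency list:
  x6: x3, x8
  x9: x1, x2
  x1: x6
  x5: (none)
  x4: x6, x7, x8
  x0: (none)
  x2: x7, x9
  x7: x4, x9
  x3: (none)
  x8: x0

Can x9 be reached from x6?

No

Explore from x6.
Distance 1: reach x3, x8.
Distance 2: reach x0.
The search from x6 is exhausted; no directed path reaches x9.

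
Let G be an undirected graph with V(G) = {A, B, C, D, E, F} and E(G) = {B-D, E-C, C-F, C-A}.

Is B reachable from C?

Explore from C.
Distance 1: reach A, E, F.
The search is exhausted without reaching B; it lies in a different component.

No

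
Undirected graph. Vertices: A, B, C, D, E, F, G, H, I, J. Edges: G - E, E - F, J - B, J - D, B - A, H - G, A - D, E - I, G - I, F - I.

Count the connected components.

From A: component {A, B, D, J}.
From C: component {C}.
From E: component {E, F, G, H, I}.
That's 3 components.

3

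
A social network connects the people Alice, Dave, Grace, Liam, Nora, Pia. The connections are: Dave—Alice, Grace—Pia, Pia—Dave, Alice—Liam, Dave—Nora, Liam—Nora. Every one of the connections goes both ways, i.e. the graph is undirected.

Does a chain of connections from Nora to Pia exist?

Explore from Nora.
Distance 1: reach Dave, Liam.
Distance 2: reach Alice, Pia.
Found Pia.

Yes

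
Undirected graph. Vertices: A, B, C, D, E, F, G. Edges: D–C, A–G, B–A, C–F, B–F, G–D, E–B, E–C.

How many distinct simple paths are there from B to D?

3

B–A–G–D
B–E–C–D
B–F–C–D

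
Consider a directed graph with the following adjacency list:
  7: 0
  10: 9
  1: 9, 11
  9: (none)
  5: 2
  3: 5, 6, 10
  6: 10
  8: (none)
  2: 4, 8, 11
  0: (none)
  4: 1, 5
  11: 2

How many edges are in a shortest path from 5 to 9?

Distance 0: 5.
Distance 1: 2.
Distance 2: 4, 8, 11.
Distance 3: 1.
Distance 4: 9 — contains 9.

4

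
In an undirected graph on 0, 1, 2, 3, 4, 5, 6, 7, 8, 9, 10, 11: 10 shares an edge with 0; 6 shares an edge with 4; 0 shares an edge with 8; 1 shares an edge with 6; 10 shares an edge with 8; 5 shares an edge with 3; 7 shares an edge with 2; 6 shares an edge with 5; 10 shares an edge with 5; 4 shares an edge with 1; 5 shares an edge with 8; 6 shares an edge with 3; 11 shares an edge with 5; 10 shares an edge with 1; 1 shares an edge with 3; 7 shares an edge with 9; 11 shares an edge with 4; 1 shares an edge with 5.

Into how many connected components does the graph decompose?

From 0: component {0, 1, 3, 4, 5, 6, 8, 10, 11}.
From 2: component {2, 7, 9}.
That's 2 components.

2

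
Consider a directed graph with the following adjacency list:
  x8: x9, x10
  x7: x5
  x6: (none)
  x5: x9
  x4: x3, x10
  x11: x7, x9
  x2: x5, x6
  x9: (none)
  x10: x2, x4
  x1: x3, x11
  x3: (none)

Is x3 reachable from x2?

Explore from x2.
Distance 1: reach x5, x6.
Distance 2: reach x9.
The search from x2 is exhausted; no directed path reaches x3.

No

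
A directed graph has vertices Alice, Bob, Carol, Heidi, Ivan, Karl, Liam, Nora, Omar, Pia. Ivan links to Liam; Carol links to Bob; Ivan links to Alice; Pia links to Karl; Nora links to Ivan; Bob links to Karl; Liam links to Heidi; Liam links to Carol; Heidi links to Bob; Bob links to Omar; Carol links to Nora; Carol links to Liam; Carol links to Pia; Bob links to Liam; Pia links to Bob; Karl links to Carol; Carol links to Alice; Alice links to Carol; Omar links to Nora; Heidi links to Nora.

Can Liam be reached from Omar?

Yes

Explore from Omar.
Distance 1: reach Nora.
Distance 2: reach Ivan.
Distance 3: reach Alice, Liam.
Found Liam.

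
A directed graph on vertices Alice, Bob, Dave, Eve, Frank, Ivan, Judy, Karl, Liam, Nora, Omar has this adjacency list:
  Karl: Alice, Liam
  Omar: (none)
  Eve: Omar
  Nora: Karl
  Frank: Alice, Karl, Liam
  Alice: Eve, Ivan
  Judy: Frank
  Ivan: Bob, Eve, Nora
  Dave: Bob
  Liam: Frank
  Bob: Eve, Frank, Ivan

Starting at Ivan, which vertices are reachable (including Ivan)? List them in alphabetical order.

Start at Ivan.
Its neighbours: Bob, Eve, Nora.
Then their neighbours: Frank, Karl, Omar.
Then next layer: Alice, Liam.
Nothing further is reachable.

Alice, Bob, Eve, Frank, Ivan, Karl, Liam, Nora, Omar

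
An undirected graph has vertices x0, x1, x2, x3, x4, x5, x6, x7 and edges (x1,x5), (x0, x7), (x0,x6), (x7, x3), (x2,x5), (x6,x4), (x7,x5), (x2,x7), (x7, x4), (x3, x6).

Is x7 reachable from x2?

Explore from x2.
Distance 1: reach x5, x7.
Found x7.

Yes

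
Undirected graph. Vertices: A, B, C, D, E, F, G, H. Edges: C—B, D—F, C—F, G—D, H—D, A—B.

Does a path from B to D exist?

Explore from B.
Distance 1: reach A, C.
Distance 2: reach F.
Distance 3: reach D.
Found D.

Yes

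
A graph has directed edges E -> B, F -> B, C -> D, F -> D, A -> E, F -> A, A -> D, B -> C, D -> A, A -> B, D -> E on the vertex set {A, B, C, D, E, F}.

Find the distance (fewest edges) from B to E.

Distance 0: B.
Distance 1: C.
Distance 2: D.
Distance 3: A, E — contains E.

3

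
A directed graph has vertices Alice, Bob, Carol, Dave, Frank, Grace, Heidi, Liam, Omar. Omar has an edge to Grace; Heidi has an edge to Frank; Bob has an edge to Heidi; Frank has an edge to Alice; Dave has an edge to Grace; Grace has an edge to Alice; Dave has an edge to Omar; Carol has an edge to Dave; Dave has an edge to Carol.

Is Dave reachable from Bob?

Explore from Bob.
Distance 1: reach Heidi.
Distance 2: reach Frank.
Distance 3: reach Alice.
The search from Bob is exhausted; no directed path reaches Dave.

No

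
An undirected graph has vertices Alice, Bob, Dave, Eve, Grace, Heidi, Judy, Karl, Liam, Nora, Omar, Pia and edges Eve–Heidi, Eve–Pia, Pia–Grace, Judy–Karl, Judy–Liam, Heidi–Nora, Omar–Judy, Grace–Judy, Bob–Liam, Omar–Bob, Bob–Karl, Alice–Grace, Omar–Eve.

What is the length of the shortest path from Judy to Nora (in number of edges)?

Distance 0: Judy.
Distance 1: Grace, Karl, Liam, Omar.
Distance 2: Alice, Bob, Eve, Pia.
Distance 3: Heidi.
Distance 4: Nora — contains Nora.

4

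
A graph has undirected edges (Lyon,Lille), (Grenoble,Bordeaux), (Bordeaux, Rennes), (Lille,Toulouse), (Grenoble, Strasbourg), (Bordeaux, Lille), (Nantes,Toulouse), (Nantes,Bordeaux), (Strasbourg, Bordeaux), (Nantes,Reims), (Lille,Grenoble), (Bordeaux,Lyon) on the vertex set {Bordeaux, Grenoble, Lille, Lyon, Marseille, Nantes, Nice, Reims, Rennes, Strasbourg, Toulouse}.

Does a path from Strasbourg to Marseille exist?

Explore from Strasbourg.
Distance 1: reach Bordeaux, Grenoble.
Distance 2: reach Lille, Lyon, Nantes, Rennes.
Distance 3: reach Reims, Toulouse.
The search is exhausted without reaching Marseille; it lies in a different component.

No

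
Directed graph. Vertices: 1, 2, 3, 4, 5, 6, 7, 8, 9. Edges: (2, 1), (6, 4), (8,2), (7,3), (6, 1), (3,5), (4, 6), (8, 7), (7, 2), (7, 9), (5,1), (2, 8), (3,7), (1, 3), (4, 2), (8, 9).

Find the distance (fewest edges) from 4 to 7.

Distance 0: 4.
Distance 1: 2, 6.
Distance 2: 1, 8.
Distance 3: 3, 7, 9 — contains 7.

3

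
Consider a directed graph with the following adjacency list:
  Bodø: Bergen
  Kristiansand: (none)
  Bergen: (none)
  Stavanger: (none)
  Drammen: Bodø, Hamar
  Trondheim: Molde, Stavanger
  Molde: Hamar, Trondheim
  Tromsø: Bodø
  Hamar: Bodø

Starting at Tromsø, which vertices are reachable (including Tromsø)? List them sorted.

Start at Tromsø.
Its neighbours: Bodø.
Then their neighbours: Bergen.
Nothing further is reachable.

Bergen, Bodø, Tromsø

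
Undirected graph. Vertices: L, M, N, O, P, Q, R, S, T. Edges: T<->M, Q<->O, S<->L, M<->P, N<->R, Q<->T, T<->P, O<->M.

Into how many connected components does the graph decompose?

3

From L: component {L, S}.
From M: component {M, O, P, Q, T}.
From N: component {N, R}.
That's 3 components.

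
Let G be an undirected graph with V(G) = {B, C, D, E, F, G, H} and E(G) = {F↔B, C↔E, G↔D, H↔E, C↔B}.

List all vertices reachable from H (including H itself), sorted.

Start at H.
Its neighbours: E.
Then their neighbours: C.
Then next layer: B.
Then next layer: F.
Nothing further is reachable.

B, C, E, F, H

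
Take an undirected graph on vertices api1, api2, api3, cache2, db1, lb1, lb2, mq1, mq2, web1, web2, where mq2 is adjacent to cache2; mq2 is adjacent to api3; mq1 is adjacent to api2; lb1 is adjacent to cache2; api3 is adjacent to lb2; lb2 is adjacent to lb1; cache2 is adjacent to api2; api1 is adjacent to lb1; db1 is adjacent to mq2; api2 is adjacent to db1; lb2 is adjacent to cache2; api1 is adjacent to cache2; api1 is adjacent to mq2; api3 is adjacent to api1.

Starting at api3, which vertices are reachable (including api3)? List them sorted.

api1, api2, api3, cache2, db1, lb1, lb2, mq1, mq2

Start at api3.
Its neighbours: api1, lb2, mq2.
Then their neighbours: cache2, db1, lb1.
Then next layer: api2.
Then next layer: mq1.
Nothing further is reachable.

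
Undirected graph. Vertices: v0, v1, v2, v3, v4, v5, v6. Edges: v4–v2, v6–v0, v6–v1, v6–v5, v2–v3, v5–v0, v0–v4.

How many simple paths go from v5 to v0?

v5–v0
v5–v6–v0

2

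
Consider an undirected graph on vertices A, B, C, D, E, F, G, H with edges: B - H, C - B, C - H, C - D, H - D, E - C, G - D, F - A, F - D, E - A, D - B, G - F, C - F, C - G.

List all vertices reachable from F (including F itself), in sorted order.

A, B, C, D, E, F, G, H

Start at F.
Its neighbours: A, C, D, G.
Then their neighbours: B, E, H.
Every vertex is now reached.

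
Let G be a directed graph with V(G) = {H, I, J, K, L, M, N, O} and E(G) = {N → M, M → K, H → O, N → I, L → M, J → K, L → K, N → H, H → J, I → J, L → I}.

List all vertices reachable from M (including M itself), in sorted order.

K, M

Start at M.
Its neighbours: K.
Nothing further is reachable.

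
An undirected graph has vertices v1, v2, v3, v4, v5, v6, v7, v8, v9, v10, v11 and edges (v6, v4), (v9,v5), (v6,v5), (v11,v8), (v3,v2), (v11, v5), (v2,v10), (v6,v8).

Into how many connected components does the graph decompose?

From v1: component {v1}.
From v2: component {v2, v3, v10}.
From v4: component {v4, v5, v6, v8, v9, v11}.
From v7: component {v7}.
That's 4 components.

4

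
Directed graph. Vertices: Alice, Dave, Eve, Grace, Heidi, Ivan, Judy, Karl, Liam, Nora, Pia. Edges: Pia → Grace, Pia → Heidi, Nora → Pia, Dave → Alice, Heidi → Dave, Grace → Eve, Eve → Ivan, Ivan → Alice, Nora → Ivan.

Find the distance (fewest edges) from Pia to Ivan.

3

Distance 0: Pia.
Distance 1: Grace, Heidi.
Distance 2: Dave, Eve.
Distance 3: Alice, Ivan — contains Ivan.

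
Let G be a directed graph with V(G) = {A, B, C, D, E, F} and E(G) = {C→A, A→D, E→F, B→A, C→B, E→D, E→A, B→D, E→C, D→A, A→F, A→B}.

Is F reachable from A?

Explore from A.
Distance 1: reach B, D, F.
Found F.

Yes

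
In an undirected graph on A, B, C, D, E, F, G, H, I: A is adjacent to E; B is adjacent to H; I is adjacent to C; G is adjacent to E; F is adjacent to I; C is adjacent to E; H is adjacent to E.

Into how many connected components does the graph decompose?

From A: component {A, B, C, E, F, G, H, I}.
From D: component {D}.
That's 2 components.

2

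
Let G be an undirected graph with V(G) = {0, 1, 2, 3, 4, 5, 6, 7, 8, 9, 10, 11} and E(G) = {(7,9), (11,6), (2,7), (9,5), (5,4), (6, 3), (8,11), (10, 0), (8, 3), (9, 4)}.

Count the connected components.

4

From 0: component {0, 10}.
From 1: component {1}.
From 2: component {2, 4, 5, 7, 9}.
From 3: component {3, 6, 8, 11}.
That's 4 components.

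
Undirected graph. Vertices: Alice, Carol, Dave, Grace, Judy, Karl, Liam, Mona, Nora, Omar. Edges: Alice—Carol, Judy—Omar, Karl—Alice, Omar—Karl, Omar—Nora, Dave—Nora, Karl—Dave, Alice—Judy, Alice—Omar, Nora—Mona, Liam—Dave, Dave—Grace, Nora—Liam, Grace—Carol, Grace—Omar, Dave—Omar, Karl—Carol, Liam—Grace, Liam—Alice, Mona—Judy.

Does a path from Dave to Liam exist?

Yes

Explore from Dave.
Distance 1: reach Grace, Karl, Liam, Nora, Omar.
Found Liam.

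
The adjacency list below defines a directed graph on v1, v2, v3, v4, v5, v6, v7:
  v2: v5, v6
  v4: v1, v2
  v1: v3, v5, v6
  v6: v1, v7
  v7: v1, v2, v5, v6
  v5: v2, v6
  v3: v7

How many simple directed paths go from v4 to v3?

v4→v1→v3
v4→v2→v5→v6→v1→v3
v4→v2→v5→v6→v7→v1→v3
v4→v2→v6→v1→v3
v4→v2→v6→v7→v1→v3

5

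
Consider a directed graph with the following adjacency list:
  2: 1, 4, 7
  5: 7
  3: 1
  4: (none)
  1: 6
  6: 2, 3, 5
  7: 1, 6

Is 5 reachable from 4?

No

4 has no outgoing edges, so nothing is reachable from it.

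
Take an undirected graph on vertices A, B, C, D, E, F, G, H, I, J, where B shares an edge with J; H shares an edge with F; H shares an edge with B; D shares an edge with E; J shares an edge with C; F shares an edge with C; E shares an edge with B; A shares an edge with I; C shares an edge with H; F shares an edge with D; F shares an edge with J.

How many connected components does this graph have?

From A: component {A, I}.
From B: component {B, C, D, E, F, H, J}.
From G: component {G}.
That's 3 components.

3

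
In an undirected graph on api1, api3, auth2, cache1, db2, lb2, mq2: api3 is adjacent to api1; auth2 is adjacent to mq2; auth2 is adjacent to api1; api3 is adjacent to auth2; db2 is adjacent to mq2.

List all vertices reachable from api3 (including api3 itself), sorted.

api1, api3, auth2, db2, mq2

Start at api3.
Its neighbours: api1, auth2.
Then their neighbours: mq2.
Then next layer: db2.
Nothing further is reachable.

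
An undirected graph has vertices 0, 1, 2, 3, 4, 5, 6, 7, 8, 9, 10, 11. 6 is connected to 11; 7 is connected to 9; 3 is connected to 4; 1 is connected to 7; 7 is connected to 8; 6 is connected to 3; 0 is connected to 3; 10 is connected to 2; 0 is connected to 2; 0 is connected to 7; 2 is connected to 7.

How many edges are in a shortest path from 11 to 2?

Distance 0: 11.
Distance 1: 6.
Distance 2: 3.
Distance 3: 0, 4.
Distance 4: 2, 7 — contains 2.

4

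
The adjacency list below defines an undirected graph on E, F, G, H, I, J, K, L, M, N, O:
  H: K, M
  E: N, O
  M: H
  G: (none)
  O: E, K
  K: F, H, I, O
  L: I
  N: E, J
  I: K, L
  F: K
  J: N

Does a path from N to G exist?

Explore from N.
Distance 1: reach E, J.
Distance 2: reach O.
Distance 3: reach K.
Distance 4: reach F, H, I.
Distance 5: reach L, M.
The search is exhausted without reaching G; it lies in a different component.

No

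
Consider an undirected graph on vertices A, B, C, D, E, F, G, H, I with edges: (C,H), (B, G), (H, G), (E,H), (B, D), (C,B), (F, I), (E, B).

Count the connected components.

From A: component {A}.
From B: component {B, C, D, E, G, H}.
From F: component {F, I}.
That's 3 components.

3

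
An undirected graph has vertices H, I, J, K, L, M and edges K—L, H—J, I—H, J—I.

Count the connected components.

3

From H: component {H, I, J}.
From K: component {K, L}.
From M: component {M}.
That's 3 components.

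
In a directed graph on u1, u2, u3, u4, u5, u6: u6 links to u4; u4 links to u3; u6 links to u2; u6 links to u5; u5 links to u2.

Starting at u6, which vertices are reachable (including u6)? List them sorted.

Start at u6.
Its neighbours: u2, u4, u5.
Then their neighbours: u3.
Nothing further is reachable.

u2, u3, u4, u5, u6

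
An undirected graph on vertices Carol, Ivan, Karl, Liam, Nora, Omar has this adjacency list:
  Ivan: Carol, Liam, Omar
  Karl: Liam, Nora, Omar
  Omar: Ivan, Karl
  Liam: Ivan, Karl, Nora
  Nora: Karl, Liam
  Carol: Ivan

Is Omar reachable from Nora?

Explore from Nora.
Distance 1: reach Karl, Liam.
Distance 2: reach Ivan, Omar.
Found Omar.

Yes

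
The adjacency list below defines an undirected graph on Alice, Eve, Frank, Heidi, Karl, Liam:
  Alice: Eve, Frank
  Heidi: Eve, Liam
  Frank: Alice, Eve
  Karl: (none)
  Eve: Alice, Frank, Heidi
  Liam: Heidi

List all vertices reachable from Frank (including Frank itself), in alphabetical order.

Start at Frank.
Its neighbours: Alice, Eve.
Then their neighbours: Heidi.
Then next layer: Liam.
Nothing further is reachable.

Alice, Eve, Frank, Heidi, Liam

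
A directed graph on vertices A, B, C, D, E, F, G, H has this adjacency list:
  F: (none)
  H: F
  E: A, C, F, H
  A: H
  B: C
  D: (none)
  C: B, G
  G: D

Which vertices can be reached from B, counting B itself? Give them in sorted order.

Start at B.
Its neighbours: C.
Then their neighbours: G.
Then next layer: D.
Nothing further is reachable.

B, C, D, G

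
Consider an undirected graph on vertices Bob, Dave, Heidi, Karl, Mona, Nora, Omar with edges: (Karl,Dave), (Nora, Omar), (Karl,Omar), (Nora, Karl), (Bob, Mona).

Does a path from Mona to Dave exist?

Explore from Mona.
Distance 1: reach Bob.
The search is exhausted without reaching Dave; it lies in a different component.

No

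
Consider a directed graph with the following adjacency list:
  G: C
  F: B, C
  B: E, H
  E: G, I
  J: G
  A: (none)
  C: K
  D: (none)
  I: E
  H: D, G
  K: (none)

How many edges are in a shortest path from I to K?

Distance 0: I.
Distance 1: E.
Distance 2: G.
Distance 3: C.
Distance 4: K — contains K.

4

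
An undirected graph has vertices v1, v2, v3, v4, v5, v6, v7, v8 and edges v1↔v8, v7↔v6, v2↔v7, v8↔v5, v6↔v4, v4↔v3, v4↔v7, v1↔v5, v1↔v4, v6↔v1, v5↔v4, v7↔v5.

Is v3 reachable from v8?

Explore from v8.
Distance 1: reach v1, v5.
Distance 2: reach v4, v6, v7.
Distance 3: reach v2, v3.
Found v3.

Yes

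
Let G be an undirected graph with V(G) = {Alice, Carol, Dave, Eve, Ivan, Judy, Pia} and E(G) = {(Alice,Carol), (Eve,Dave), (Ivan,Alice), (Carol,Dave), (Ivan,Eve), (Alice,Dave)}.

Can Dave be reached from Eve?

Yes

Explore from Eve.
Distance 1: reach Dave, Ivan.
Found Dave.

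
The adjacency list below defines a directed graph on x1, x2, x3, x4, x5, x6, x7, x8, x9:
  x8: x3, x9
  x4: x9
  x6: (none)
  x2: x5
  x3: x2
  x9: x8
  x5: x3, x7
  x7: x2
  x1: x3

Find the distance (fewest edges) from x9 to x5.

Distance 0: x9.
Distance 1: x8.
Distance 2: x3.
Distance 3: x2.
Distance 4: x5 — contains x5.

4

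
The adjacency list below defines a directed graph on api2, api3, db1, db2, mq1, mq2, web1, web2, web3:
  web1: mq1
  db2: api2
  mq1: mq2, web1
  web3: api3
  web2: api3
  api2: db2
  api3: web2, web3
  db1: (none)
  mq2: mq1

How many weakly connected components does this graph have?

From api2: component {api2, db2}.
From api3: component {api3, web2, web3}.
From db1: component {db1}.
From mq1: component {mq1, mq2, web1}.
That's 4 components.

4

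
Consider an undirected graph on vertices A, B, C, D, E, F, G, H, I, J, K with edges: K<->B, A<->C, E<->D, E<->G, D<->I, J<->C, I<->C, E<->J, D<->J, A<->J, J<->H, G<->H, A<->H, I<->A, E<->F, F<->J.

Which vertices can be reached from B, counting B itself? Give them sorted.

Start at B.
Its neighbours: K.
Nothing further is reachable.

B, K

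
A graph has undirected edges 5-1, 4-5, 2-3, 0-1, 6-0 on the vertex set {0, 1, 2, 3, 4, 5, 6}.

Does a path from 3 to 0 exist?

No

Explore from 3.
Distance 1: reach 2.
The search is exhausted without reaching 0; it lies in a different component.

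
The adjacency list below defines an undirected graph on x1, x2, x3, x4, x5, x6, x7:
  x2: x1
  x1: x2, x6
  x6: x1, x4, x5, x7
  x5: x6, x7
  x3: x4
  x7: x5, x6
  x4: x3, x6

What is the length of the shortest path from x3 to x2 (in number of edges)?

4

Distance 0: x3.
Distance 1: x4.
Distance 2: x6.
Distance 3: x1, x5, x7.
Distance 4: x2 — contains x2.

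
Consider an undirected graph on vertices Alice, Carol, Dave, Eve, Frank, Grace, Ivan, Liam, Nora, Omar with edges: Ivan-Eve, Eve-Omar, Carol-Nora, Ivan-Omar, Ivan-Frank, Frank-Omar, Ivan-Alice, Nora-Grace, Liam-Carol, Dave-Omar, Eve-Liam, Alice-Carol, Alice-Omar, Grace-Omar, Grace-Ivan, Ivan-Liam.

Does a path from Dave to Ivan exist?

Yes

Explore from Dave.
Distance 1: reach Omar.
Distance 2: reach Alice, Eve, Frank, Grace, Ivan.
Found Ivan.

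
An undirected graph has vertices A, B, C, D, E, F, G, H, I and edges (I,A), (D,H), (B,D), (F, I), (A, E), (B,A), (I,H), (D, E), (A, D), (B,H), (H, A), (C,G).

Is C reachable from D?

Explore from D.
Distance 1: reach A, B, E, H.
Distance 2: reach I.
Distance 3: reach F.
The search is exhausted without reaching C; it lies in a different component.

No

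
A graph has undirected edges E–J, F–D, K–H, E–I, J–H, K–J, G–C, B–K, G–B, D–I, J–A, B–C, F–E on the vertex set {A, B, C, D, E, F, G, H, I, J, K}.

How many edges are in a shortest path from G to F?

Distance 0: G.
Distance 1: B, C.
Distance 2: K.
Distance 3: H, J.
Distance 4: A, E.
Distance 5: F, I — contains F.

5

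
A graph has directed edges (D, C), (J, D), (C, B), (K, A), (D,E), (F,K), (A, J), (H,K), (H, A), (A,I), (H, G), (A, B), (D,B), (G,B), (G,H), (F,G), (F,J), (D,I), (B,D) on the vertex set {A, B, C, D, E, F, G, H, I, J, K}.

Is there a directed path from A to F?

Explore from A.
Distance 1: reach B, I, J.
Distance 2: reach D.
Distance 3: reach C, E.
The search from A is exhausted; no directed path reaches F.

No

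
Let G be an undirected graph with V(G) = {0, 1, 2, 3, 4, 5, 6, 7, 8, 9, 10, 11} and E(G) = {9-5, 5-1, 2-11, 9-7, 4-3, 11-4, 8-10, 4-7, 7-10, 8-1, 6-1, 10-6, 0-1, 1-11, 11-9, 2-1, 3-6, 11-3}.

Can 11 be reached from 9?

Explore from 9.
Distance 1: reach 5, 7, 11.
Found 11.

Yes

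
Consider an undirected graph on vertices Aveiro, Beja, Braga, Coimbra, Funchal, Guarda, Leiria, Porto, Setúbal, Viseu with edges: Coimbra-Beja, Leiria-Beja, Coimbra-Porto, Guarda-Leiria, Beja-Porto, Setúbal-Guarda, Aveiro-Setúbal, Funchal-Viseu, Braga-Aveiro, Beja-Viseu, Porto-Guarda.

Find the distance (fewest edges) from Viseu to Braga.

6

Distance 0: Viseu.
Distance 1: Beja, Funchal.
Distance 2: Coimbra, Leiria, Porto.
Distance 3: Guarda.
Distance 4: Setúbal.
Distance 5: Aveiro.
Distance 6: Braga — contains Braga.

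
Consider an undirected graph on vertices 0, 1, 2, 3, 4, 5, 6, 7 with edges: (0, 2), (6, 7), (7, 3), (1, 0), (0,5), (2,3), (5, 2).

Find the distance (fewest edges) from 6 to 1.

Distance 0: 6.
Distance 1: 7.
Distance 2: 3.
Distance 3: 2.
Distance 4: 0, 5.
Distance 5: 1 — contains 1.

5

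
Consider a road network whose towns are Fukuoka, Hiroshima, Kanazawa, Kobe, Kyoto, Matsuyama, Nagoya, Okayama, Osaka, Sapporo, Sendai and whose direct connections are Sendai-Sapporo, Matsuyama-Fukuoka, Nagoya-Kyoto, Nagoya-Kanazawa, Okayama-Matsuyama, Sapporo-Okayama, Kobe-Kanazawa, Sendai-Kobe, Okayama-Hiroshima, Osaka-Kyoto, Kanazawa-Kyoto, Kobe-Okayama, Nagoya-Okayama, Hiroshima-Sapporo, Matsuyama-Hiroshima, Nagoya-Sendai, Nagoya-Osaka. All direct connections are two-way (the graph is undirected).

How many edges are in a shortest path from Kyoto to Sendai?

2

Distance 0: Kyoto.
Distance 1: Kanazawa, Nagoya, Osaka.
Distance 2: Kobe, Okayama, Sendai — contains Sendai.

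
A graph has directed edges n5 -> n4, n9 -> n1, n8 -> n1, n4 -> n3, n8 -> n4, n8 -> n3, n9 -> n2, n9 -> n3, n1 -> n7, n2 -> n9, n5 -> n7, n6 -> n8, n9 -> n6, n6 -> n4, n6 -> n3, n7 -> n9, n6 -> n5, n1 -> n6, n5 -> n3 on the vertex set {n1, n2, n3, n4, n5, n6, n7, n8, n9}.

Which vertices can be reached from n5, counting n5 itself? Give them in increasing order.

Start at n5.
Its neighbours: n3, n4, n7.
Then their neighbours: n9.
Then next layer: n1, n2, n6.
Then next layer: n8.
Every vertex is now reached.

n1, n2, n3, n4, n5, n6, n7, n8, n9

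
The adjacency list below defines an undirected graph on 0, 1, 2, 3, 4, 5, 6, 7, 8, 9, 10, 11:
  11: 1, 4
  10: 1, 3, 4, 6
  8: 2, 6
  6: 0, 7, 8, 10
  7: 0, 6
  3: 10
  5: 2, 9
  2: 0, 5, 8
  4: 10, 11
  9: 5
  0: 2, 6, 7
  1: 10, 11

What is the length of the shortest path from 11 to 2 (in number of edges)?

Distance 0: 11.
Distance 1: 1, 4.
Distance 2: 10.
Distance 3: 3, 6.
Distance 4: 0, 7, 8.
Distance 5: 2 — contains 2.

5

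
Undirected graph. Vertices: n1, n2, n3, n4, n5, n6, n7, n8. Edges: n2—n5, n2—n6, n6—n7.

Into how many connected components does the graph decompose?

5

From n1: component {n1}.
From n2: component {n2, n5, n6, n7}.
From n3: component {n3}.
From n4: component {n4}.
From n8: component {n8}.
That's 5 components.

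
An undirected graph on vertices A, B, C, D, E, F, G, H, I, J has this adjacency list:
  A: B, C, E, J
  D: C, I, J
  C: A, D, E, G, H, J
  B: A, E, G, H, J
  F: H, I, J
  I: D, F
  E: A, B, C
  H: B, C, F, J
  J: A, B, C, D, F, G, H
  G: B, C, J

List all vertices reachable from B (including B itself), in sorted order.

Start at B.
Its neighbours: A, E, G, H, J.
Then their neighbours: C, D, F.
Then next layer: I.
Every vertex is now reached.

A, B, C, D, E, F, G, H, I, J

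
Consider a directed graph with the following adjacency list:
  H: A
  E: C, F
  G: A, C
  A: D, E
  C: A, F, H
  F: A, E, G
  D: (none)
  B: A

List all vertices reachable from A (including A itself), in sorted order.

A, C, D, E, F, G, H

Start at A.
Its neighbours: D, E.
Then their neighbours: C, F.
Then next layer: G, H.
Nothing further is reachable.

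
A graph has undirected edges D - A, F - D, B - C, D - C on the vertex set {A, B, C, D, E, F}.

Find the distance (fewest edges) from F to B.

Distance 0: F.
Distance 1: D.
Distance 2: A, C.
Distance 3: B — contains B.

3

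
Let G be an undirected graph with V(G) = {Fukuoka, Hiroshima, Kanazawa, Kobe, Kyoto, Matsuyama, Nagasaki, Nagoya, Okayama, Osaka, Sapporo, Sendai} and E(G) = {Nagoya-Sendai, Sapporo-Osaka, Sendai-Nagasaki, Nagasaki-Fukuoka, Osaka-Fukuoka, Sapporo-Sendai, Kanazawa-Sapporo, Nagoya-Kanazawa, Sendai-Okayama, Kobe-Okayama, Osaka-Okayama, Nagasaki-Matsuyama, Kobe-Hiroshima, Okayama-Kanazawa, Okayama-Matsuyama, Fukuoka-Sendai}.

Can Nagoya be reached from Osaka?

Yes

Explore from Osaka.
Distance 1: reach Fukuoka, Okayama, Sapporo.
Distance 2: reach Kanazawa, Kobe, Matsuyama, Nagasaki, Sendai.
Distance 3: reach Hiroshima, Nagoya.
Found Nagoya.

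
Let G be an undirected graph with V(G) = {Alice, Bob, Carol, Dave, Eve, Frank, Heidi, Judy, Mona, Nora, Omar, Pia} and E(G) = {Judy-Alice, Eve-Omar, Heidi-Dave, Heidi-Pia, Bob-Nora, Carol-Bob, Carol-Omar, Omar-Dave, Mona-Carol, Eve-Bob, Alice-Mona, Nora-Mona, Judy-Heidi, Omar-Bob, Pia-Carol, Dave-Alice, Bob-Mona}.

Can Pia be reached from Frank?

No

Frank has no edges, so nothing is reachable from it.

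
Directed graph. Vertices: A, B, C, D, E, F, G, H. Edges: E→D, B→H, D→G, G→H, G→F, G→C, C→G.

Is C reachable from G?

Explore from G.
Distance 1: reach C, F, H.
Found C.

Yes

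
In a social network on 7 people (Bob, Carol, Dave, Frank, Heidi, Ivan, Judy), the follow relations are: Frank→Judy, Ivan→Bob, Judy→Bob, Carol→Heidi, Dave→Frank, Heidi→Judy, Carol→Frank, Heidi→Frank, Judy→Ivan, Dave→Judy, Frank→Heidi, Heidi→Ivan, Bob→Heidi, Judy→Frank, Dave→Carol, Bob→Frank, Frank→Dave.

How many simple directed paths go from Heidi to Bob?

7

Heidi→Frank→Dave→Judy→Bob
Heidi→Frank→Dave→Judy→Ivan→Bob
Heidi→Frank→Judy→Bob
Heidi→Frank→Judy→Ivan→Bob
Heidi→Ivan→Bob
Heidi→Judy→Bob
Heidi→Judy→Ivan→Bob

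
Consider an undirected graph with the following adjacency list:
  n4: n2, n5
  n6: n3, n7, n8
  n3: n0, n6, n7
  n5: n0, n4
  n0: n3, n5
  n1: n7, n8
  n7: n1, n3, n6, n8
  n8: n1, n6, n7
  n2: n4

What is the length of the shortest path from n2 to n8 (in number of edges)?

Distance 0: n2.
Distance 1: n4.
Distance 2: n5.
Distance 3: n0.
Distance 4: n3.
Distance 5: n6, n7.
Distance 6: n1, n8 — contains n8.

6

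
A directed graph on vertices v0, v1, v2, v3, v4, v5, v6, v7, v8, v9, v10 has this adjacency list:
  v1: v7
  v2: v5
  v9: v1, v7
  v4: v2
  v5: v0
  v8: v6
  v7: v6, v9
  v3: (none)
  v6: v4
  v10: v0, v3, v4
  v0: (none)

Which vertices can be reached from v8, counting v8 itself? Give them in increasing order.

Start at v8.
Its neighbours: v6.
Then their neighbours: v4.
Then next layer: v2.
Then next layer: v5.
Then next layer: v0.
Nothing further is reachable.

v0, v2, v4, v5, v6, v8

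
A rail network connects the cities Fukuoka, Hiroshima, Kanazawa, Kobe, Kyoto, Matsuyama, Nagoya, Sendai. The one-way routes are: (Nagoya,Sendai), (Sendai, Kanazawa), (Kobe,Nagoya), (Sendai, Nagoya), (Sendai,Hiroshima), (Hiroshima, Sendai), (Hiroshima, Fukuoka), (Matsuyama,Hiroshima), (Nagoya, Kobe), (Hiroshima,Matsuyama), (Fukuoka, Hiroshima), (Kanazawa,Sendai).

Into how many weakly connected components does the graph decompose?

2

From Fukuoka: component {Fukuoka, Hiroshima, Kanazawa, Kobe, Matsuyama, Nagoya, Sendai}.
From Kyoto: component {Kyoto}.
That's 2 components.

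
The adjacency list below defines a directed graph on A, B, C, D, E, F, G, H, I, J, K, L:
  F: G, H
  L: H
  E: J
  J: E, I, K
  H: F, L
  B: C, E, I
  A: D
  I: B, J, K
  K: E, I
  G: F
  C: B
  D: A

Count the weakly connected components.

From A: component {A, D}.
From B: component {B, C, E, I, J, K}.
From F: component {F, G, H, L}.
That's 3 components.

3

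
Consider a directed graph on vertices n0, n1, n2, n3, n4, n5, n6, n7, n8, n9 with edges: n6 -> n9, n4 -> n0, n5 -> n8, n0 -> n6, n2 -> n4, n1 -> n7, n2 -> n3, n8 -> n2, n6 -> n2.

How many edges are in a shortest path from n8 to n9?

5

Distance 0: n8.
Distance 1: n2.
Distance 2: n3, n4.
Distance 3: n0.
Distance 4: n6.
Distance 5: n9 — contains n9.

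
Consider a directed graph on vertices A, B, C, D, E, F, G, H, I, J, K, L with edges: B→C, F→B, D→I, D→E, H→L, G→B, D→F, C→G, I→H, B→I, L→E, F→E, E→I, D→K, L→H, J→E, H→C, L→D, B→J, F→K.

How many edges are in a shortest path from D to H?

2

Distance 0: D.
Distance 1: E, F, I, K.
Distance 2: B, H — contains H.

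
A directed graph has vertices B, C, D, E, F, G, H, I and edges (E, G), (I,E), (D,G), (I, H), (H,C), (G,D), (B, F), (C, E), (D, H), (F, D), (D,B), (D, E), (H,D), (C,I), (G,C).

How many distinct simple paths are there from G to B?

2

G→C→I→H→D→B
G→D→B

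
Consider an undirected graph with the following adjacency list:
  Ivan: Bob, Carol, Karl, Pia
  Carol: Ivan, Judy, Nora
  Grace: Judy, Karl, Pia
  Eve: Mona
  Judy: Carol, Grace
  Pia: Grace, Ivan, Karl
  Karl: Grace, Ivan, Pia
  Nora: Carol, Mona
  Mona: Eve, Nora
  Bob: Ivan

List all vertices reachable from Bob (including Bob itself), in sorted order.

Start at Bob.
Its neighbours: Ivan.
Then their neighbours: Carol, Karl, Pia.
Then next layer: Grace, Judy, Nora.
Then next layer: Mona.
Then next layer: Eve.
Every vertex is now reached.

Bob, Carol, Eve, Grace, Ivan, Judy, Karl, Mona, Nora, Pia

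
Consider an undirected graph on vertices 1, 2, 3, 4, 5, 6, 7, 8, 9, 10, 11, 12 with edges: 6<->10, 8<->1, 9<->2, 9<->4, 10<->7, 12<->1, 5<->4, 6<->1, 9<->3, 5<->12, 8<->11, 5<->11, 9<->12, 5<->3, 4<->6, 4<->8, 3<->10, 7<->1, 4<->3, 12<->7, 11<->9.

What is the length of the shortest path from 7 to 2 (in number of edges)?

Distance 0: 7.
Distance 1: 1, 10, 12.
Distance 2: 3, 5, 6, 8, 9.
Distance 3: 2, 4, 11 — contains 2.

3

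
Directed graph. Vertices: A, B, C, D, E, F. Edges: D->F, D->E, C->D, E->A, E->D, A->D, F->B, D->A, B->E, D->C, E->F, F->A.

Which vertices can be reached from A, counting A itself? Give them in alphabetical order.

Start at A.
Its neighbours: D.
Then their neighbours: C, E, F.
Then next layer: B.
Every vertex is now reached.

A, B, C, D, E, F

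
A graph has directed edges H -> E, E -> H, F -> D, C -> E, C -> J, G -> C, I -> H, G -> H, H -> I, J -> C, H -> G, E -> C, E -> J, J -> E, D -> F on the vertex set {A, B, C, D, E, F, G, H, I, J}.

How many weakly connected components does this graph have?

4

From A: component {A}.
From B: component {B}.
From C: component {C, E, G, H, I, J}.
From D: component {D, F}.
That's 4 components.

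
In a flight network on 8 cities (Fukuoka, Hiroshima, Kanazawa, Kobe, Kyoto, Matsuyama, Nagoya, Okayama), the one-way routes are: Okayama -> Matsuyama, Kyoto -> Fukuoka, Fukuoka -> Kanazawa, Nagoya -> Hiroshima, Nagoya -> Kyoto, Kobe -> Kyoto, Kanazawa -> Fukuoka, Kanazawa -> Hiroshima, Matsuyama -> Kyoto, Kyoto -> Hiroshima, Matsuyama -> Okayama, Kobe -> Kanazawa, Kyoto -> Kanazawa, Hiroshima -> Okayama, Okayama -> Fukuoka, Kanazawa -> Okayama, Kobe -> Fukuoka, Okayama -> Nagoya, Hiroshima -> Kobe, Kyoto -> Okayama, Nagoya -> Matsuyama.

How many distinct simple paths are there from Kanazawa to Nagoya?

Kanazawa→Hiroshima→Kobe→Kyoto→Okayama→Nagoya
Kanazawa→Hiroshima→Okayama→Nagoya
Kanazawa→Okayama→Nagoya

3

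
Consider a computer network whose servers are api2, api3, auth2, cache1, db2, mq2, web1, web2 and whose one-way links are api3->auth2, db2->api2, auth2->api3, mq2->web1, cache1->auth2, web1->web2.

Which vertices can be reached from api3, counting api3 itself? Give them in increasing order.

Start at api3.
Its neighbours: auth2.
Nothing further is reachable.

api3, auth2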